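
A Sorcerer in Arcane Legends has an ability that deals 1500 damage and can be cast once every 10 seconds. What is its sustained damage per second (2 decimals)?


DPS = damage / cooldown
= 1500 / 10
= 150.00

150.00 DPS


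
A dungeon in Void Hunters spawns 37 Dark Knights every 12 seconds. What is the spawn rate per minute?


Spawns per minute = count * (60 / interval)
= 37 * (60 / 12)
= 37 * 5.0
= 185.0

185.0 per minute


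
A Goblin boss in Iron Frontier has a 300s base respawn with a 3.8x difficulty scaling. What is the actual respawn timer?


Respawn time = base * multiplier
= 300 * 3.8
= 1140.0 seconds

1140.0 seconds


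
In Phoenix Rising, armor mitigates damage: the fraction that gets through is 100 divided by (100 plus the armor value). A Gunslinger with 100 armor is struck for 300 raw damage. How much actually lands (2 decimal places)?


actual = 300 * 100 / (100 + 100)
= 300 * 100 / 200
= 30000 / 200
= 150.00

150.00 damage


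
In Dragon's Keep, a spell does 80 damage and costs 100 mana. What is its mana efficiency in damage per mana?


Efficiency = damage / mana
= 80 / 100
= 0.80

0.80 dmg/mana


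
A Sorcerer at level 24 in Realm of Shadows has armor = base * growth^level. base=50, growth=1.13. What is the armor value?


value = base * growth^level
= 50 * 1.13^24
= 50 * 18.788091
= 939.40

939.40 armor


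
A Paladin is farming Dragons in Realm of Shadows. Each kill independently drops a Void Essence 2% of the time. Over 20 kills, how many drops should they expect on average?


Expected drops = kills * (drop_rate / 100)
= 20 * (2 / 100)
= 20 * 0.02
= 0.4

0.4 drops


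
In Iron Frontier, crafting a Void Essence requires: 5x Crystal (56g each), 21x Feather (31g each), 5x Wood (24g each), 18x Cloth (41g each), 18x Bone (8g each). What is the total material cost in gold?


Cost breakdown:
  Crystal: 5 * 56 = 280
  Feather: 21 * 31 = 651
  Wood: 5 * 24 = 120
  Cloth: 18 * 41 = 738
  Bone: 18 * 8 = 144
Total = 280 + 651 + 120 + 738 + 144 = 1933

1933 gold


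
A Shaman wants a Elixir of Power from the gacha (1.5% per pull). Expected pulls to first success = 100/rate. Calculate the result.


Expected pulls for a geometric distribution = 1/p = 100 / rate%
= 100 / 1.5
= 66.67

66.67 pulls


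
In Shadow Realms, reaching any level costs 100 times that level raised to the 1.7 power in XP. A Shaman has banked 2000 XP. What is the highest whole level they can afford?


XP = 100 * level^1.7, so level = (XP / 100)^(1/1.7)
= (2000 / 100)^(1/1.7)
= 20.0^0.5882
= 5.8252
Floor: level = 5

level 5


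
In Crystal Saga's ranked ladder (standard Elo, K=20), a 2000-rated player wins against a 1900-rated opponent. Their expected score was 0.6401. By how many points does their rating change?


Elo update: delta = K * (S - Ea), where S = 1 (wins)
S - Ea = 1 - 0.6401 = 0.3599
Rating change = 20 * 0.3599
= 7.20

7.20 rating points


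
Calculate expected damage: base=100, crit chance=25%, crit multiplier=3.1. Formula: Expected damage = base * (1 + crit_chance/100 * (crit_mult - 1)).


E[dmg] = base * (1 + crit_chance * (crit_mult - 1))
cc as decimal = 25/100 = 0.25
cm - 1 = 3.1 - 1 = 2.1
Bonus factor = 0.25 * 2.1 = 0.525
Total multiplier = 1 + 0.525 = 1.525
Expected damage = 100 * 1.525 = 152.50

152.50 damage


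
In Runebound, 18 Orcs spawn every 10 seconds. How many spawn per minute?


Spawns per minute = count * (60 / interval)
= 18 * (60 / 10)
= 18 * 6.0
= 108.0

108.0 per minute


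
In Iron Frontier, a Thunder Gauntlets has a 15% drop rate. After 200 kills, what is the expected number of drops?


Expected drops = kills * (drop_rate / 100)
= 200 * (15 / 100)
= 200 * 0.15
= 30.0

30.0 drops


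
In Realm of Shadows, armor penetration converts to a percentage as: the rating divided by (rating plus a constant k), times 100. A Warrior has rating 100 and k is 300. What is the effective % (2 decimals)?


effective% = rating / (rating + k) * 100
= 100 / (100 + 300) * 100
= 100 / 400 * 100
= 0.25 * 100
= 25.00%

25.00%


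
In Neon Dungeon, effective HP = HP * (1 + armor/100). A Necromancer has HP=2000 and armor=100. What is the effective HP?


EHP = 2000 * (1 + 100/100)
= 2000 * (1 + 1.0)
= 2000 * 2.0
= 4000.0

4000.0 EHP


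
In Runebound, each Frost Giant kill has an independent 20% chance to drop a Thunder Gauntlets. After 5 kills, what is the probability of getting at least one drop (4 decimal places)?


P(at least one) = 1 - P(none) = 1 - (1-p)^n
p = 20/100 = 0.2
1 - p = 0.8
(1 - p)^5 = 0.8^5 = 0.327680
P(at least one) = 1 - 0.327680 = 0.6723

0.6723


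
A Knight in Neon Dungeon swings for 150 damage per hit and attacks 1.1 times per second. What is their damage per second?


DPS = damage * attack_speed
= 150 * 1.1
= 165.0

165.0 DPS


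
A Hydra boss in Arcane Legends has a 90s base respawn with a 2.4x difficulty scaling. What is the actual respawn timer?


Respawn time = base * multiplier
= 90 * 2.4
= 216.0 seconds

216.0 seconds


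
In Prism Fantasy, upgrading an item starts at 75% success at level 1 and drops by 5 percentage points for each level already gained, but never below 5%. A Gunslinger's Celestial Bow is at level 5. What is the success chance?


raw_rate = 75 - 5 * (5 - 1)
= 75 - 5 * 4
= 75 - 20
= 55
Apply floor: max(55, 5) = 55%

55%


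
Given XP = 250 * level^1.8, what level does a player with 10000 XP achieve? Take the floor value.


XP = 250 * level^1.8, so level = (XP / 250)^(1/1.8)
= (10000 / 250)^(1/1.8)
= 40.0^0.5556
= 7.7631
Floor: level = 7

level 7


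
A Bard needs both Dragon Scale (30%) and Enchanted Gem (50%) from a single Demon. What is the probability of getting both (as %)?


For independent events, P(both) = P(A) * P(B)
= 30% * 50%
= 1500 / 100 %
= 15.0%

15.0%


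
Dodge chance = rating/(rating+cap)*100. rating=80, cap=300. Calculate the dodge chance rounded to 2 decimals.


dodge% = 80 / (80 + 300) * 100
= 80 / 380 * 100
= 0.210526 * 100
= 21.05%

21.05%


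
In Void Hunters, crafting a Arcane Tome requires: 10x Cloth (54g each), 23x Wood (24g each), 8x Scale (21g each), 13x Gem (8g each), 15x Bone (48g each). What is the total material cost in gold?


Cost breakdown:
  Cloth: 10 * 54 = 540
  Wood: 23 * 24 = 552
  Scale: 8 * 21 = 168
  Gem: 13 * 8 = 104
  Bone: 15 * 48 = 720
Total = 540 + 552 + 168 + 104 + 720 = 2084

2084 gold


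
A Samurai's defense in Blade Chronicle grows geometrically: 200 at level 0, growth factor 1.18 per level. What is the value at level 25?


value = base * growth^level
= 200 * 1.18^25
= 200 * 62.668627
= 12533.73

12533.73 defense


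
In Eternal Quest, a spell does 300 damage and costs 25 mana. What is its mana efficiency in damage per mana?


Efficiency = damage / mana
= 300 / 25
= 12.00

12.00 dmg/mana


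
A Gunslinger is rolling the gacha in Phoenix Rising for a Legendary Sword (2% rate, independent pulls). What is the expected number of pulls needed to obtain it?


Expected pulls for a geometric distribution = 1/p = 100 / rate%
= 100 / 2
= 50.0

50.0 pulls


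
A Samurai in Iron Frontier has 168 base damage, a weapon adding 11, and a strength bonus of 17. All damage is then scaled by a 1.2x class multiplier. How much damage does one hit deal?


Sum base + weapon + str = 168 + 11 + 17 = 196
Multiply by 1.2:
196 * 1.2 = 235.2

235.2 damage


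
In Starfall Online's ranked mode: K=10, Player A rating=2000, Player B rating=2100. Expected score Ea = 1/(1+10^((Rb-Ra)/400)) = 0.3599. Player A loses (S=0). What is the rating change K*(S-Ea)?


Elo update: delta = K * (S - Ea), where S = 0 (loses)
S - Ea = 0 - 0.3599 = -0.3599
Rating change = 10 * -0.3599
= -3.60

-3.60 rating points


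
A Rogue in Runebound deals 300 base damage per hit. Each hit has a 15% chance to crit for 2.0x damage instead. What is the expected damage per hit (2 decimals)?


E[dmg] = base * (1 + crit_chance * (crit_mult - 1))
cc as decimal = 15/100 = 0.15
cm - 1 = 2.0 - 1 = 1.0
Bonus factor = 0.15 * 1.0 = 0.15
Total multiplier = 1 + 0.15 = 1.15
Expected damage = 300 * 1.15 = 345.00

345.00 damage


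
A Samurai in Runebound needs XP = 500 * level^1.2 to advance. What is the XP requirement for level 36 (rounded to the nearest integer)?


XP = 500 * level^1.2
Substitute level = 36:
XP = 500 * 36^1.2
= 500 * 73.7162
= 36858

36858 XP


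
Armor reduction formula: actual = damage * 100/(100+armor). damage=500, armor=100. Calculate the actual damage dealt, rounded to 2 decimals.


actual = 500 * 100 / (100 + 100)
= 500 * 100 / 200
= 50000 / 200
= 250.00

250.00 damage


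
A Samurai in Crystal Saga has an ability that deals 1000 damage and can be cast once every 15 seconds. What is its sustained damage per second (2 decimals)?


DPS = damage / cooldown
= 1000 / 15
= 66.67

66.67 DPS


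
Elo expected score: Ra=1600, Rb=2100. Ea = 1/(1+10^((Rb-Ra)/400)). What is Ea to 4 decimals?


Elo expected score: Ea = 1/(1 + 10^((Rb-Ra)/400))
Rb - Ra = 2100 - 1600 = 500
(Rb-Ra)/400 = 500/400 = 1.25
10^1.25 = 17.782794
Ea = 1/(1 + 17.782794) = 1/18.782794 = 0.0532

0.0532


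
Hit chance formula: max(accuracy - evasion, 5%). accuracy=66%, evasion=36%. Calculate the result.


accuracy - evasion = 66 - 36 = 30
Apply floor: max(30, 5) = 30
Hit chance = 30%

30%


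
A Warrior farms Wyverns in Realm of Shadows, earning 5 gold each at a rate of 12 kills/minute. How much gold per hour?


Gold per minute = 5 * 12 = 60
Gold per hour = 60 * 60 = 3600

3600 gold/hour


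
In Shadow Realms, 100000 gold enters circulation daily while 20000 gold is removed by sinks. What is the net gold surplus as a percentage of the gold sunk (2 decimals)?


Net gold = 100000 - 20000 = 80000
Inflation rate = net / sunk * 100 = 80000 / 20000 * 100
= 4.0 * 100
= 400.00%

400.00%


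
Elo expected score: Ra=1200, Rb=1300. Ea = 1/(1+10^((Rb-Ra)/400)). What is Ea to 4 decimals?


Elo expected score: Ea = 1/(1 + 10^((Rb-Ra)/400))
Rb - Ra = 1300 - 1200 = 100
(Rb-Ra)/400 = 100/400 = 0.25
10^0.25 = 1.778279
Ea = 1/(1 + 1.778279) = 1/2.778279 = 0.3599

0.3599


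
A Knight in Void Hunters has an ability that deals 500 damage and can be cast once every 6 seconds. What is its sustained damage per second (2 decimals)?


DPS = damage / cooldown
= 500 / 6
= 83.33

83.33 DPS


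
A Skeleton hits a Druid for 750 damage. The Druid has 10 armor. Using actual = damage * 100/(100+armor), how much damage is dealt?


actual = 750 * 100 / (100 + 10)
= 750 * 100 / 110
= 75000 / 110
= 681.82

681.82 damage


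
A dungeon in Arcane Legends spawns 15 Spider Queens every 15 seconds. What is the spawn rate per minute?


Spawns per minute = count * (60 / interval)
= 15 * (60 / 15)
= 15 * 4.0
= 60.0

60.0 per minute


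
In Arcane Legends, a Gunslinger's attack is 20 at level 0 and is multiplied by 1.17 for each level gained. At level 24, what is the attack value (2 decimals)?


value = base * growth^level
= 20 * 1.17^24
= 20 * 43.297287
= 865.95

865.95 attack


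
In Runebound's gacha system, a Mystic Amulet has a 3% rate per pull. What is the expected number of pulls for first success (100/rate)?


Expected pulls for a geometric distribution = 1/p = 100 / rate%
= 100 / 3
= 33.33

33.33 pulls


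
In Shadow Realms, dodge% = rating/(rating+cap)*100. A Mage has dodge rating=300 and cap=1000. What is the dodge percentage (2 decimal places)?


dodge% = 300 / (300 + 1000) * 100
= 300 / 1300 * 100
= 0.230769 * 100
= 23.08%

23.08%


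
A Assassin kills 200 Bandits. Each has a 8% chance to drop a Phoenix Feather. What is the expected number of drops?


Expected drops = kills * (drop_rate / 100)
= 200 * (8 / 100)
= 200 * 0.08
= 16.0

16.0 drops


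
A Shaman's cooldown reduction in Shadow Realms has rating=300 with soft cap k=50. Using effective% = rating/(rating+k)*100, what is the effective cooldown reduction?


effective% = rating / (rating + k) * 100
= 300 / (300 + 50) * 100
= 300 / 350 * 100
= 0.857143 * 100
= 85.71%

85.71%


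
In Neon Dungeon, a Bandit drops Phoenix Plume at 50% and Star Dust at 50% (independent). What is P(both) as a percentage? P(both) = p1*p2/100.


For independent events, P(both) = P(A) * P(B)
= 50% * 50%
= 2500 / 100 %
= 25.0%

25.0%


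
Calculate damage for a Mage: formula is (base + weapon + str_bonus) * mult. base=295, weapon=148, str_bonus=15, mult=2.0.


Sum base + weapon + str = 295 + 148 + 15 = 458
Multiply by 2.0:
458 * 2.0 = 916.0

916.0 damage


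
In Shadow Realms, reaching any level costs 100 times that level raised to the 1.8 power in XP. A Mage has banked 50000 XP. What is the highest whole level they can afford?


XP = 100 * level^1.8, so level = (XP / 100)^(1/1.8)
= (50000 / 100)^(1/1.8)
= 500.0^0.5556
= 31.5811
Floor: level = 31

level 31


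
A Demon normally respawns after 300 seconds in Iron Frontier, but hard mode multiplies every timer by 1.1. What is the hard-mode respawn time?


Respawn time = base * multiplier
= 300 * 1.1
= 330.0 seconds

330.0 seconds


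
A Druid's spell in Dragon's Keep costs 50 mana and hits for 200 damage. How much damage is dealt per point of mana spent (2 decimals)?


Efficiency = damage / mana
= 200 / 50
= 4.00

4.00 dmg/mana


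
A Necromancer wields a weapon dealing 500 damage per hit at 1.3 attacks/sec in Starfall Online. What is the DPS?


DPS = damage * attack_speed
= 500 * 1.3
= 650.0

650.0 DPS


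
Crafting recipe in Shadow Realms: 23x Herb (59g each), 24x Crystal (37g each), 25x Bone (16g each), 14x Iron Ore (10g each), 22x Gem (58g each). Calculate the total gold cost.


Cost breakdown:
  Herb: 23 * 59 = 1357
  Crystal: 24 * 37 = 888
  Bone: 25 * 16 = 400
  Iron Ore: 14 * 10 = 140
  Gem: 22 * 58 = 1276
Total = 1357 + 888 + 400 + 140 + 1276 = 4061

4061 gold


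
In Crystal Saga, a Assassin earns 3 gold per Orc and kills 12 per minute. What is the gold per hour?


Gold per minute = 3 * 12 = 36
Gold per hour = 36 * 60 = 2160

2160 gold/hour


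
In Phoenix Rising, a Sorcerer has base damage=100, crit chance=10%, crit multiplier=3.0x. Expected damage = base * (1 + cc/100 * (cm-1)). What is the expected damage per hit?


E[dmg] = base * (1 + crit_chance * (crit_mult - 1))
cc as decimal = 10/100 = 0.1
cm - 1 = 3.0 - 1 = 2.0
Bonus factor = 0.1 * 2.0 = 0.2
Total multiplier = 1 + 0.2 = 1.2
Expected damage = 100 * 1.2 = 120.00

120.00 damage


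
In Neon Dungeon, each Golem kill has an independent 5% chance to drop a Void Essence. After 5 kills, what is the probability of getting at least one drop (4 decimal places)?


P(at least one) = 1 - P(none) = 1 - (1-p)^n
p = 5/100 = 0.05
1 - p = 0.95
(1 - p)^5 = 0.95^5 = 0.773781
P(at least one) = 1 - 0.773781 = 0.2262

0.2262


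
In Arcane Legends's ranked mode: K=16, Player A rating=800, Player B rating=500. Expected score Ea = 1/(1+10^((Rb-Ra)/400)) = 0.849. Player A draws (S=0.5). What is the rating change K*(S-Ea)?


Elo update: delta = K * (S - Ea), where S = 0.5 (draws)
S - Ea = 0.5 - 0.849 = -0.349
Rating change = 16 * -0.349
= -5.58

-5.58 rating points


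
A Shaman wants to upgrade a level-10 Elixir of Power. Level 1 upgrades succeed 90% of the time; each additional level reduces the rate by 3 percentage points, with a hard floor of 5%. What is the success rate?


raw_rate = 90 - 3 * (10 - 1)
= 90 - 3 * 9
= 90 - 27
= 63
Apply floor: max(63, 5) = 63%

63%


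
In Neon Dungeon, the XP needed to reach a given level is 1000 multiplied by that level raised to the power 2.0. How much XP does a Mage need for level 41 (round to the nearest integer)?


XP = 1000 * level^2.0
Substitute level = 41:
XP = 1000 * 41^2.0
= 1000 * 1681.0
= 1681000

1681000 XP


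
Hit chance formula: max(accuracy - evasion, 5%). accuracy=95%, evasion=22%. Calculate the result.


accuracy - evasion = 95 - 22 = 73
Apply floor: max(73, 5) = 73
Hit chance = 73%

73%


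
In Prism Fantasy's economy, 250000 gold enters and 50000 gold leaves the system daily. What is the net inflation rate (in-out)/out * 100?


Net gold = 250000 - 50000 = 200000
Inflation rate = net / sunk * 100 = 200000 / 50000 * 100
= 4.0 * 100
= 400.00%

400.00%


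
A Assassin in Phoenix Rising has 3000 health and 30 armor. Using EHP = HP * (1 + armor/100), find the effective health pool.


EHP = 3000 * (1 + 30/100)
= 3000 * (1 + 0.3)
= 3000 * 1.3
= 3900.0

3900.0 EHP


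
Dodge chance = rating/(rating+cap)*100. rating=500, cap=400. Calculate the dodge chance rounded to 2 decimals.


dodge% = 500 / (500 + 400) * 100
= 500 / 900 * 100
= 0.555556 * 100
= 55.56%

55.56%


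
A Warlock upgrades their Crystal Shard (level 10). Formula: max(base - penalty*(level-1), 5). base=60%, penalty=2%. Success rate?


raw_rate = 60 - 2 * (10 - 1)
= 60 - 2 * 9
= 60 - 18
= 42
Apply floor: max(42, 5) = 42%

42%


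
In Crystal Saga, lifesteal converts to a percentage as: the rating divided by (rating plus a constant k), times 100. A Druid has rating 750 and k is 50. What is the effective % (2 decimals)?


effective% = rating / (rating + k) * 100
= 750 / (750 + 50) * 100
= 750 / 800 * 100
= 0.9375 * 100
= 93.75%

93.75%


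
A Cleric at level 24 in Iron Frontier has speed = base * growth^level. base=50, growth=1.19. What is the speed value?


value = base * growth^level
= 50 * 1.19^24
= 50 * 65.031994
= 3251.60

3251.60 speed


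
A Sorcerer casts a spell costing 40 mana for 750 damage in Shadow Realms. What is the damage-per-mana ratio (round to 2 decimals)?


Efficiency = damage / mana
= 750 / 40
= 18.75

18.75 dmg/mana


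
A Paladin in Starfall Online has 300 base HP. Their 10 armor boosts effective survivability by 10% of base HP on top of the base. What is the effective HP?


EHP = 300 * (1 + 10/100)
= 300 * (1 + 0.1)
= 300 * 1.1
= 330.0

330.0 EHP


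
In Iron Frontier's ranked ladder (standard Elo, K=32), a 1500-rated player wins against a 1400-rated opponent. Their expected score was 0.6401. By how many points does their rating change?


Elo update: delta = K * (S - Ea), where S = 1 (wins)
S - Ea = 1 - 0.6401 = 0.3599
Rating change = 32 * 0.3599
= 11.52

11.52 rating points


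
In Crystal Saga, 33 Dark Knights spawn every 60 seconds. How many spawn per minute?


Spawns per minute = count * (60 / interval)
= 33 * (60 / 60)
= 33 * 1.0
= 33.0

33.0 per minute


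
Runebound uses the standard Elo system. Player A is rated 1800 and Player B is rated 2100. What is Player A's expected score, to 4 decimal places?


Elo expected score: Ea = 1/(1 + 10^((Rb-Ra)/400))
Rb - Ra = 2100 - 1800 = 300
(Rb-Ra)/400 = 300/400 = 0.75
10^0.75 = 5.623413
Ea = 1/(1 + 5.623413) = 1/6.623413 = 0.1510

0.1510


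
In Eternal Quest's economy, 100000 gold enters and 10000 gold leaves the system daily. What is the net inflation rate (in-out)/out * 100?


Net gold = 100000 - 10000 = 90000
Inflation rate = net / sunk * 100 = 90000 / 10000 * 100
= 9.0 * 100
= 900.00%

900.00%


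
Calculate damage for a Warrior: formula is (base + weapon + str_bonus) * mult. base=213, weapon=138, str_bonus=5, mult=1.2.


Sum base + weapon + str = 213 + 138 + 5 = 356
Multiply by 1.2:
356 * 1.2 = 427.2

427.2 damage


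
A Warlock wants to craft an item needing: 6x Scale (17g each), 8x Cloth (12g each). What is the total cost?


Cost breakdown:
  Scale: 6 * 17 = 102
  Cloth: 8 * 12 = 96
Total = 102 + 96 = 198

198 gold


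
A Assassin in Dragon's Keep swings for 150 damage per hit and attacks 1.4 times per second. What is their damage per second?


DPS = damage * attack_speed
= 150 * 1.4
= 210.0

210.0 DPS


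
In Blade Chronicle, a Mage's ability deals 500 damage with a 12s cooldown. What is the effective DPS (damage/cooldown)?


DPS = damage / cooldown
= 500 / 12
= 41.67

41.67 DPS


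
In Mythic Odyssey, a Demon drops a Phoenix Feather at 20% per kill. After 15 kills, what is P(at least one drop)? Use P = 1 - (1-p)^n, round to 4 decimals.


P(at least one) = 1 - P(none) = 1 - (1-p)^n
p = 20/100 = 0.2
1 - p = 0.8
(1 - p)^15 = 0.8^15 = 0.035184
P(at least one) = 1 - 0.035184 = 0.9648

0.9648


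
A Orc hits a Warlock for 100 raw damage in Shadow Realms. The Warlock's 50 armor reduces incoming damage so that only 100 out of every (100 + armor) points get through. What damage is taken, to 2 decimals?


actual = 100 * 100 / (100 + 50)
= 100 * 100 / 150
= 10000 / 150
= 66.67

66.67 damage


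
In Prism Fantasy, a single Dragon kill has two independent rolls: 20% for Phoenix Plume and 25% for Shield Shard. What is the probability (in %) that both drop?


For independent events, P(both) = P(A) * P(B)
= 20% * 25%
= 500 / 100 %
= 5.0%

5.0%


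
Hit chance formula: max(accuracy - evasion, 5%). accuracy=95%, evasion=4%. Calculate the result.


accuracy - evasion = 95 - 4 = 91
Apply floor: max(91, 5) = 91
Hit chance = 91%

91%


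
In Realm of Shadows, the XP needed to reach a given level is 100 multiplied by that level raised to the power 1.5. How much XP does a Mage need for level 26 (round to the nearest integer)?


XP = 100 * level^1.5
Substitute level = 26:
XP = 100 * 26^1.5
= 100 * 132.5745
= 13257

13257 XP


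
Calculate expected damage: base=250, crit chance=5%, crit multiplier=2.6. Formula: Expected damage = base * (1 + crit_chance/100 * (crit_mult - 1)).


E[dmg] = base * (1 + crit_chance * (crit_mult - 1))
cc as decimal = 5/100 = 0.05
cm - 1 = 2.6 - 1 = 1.6
Bonus factor = 0.05 * 1.6 = 0.08
Total multiplier = 1 + 0.08 = 1.08
Expected damage = 250 * 1.08 = 270.00

270.00 damage


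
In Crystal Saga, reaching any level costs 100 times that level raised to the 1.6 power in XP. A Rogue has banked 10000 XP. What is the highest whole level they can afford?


XP = 100 * level^1.6, so level = (XP / 100)^(1/1.6)
= (10000 / 100)^(1/1.6)
= 100.0^0.625
= 17.7828
Floor: level = 17

level 17


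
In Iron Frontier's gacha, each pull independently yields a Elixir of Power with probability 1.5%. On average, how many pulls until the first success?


Expected pulls for a geometric distribution = 1/p = 100 / rate%
= 100 / 1.5
= 66.67

66.67 pulls


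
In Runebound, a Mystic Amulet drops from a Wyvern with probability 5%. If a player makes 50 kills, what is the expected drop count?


Expected drops = kills * (drop_rate / 100)
= 50 * (5 / 100)
= 50 * 0.05
= 2.5

2.5 drops


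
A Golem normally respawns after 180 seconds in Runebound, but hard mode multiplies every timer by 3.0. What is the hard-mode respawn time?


Respawn time = base * multiplier
= 180 * 3.0
= 540.0 seconds

540.0 seconds


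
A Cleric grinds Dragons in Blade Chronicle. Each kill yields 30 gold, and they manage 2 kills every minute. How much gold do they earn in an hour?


Gold per minute = 30 * 2 = 60
Gold per hour = 60 * 60 = 3600

3600 gold/hour


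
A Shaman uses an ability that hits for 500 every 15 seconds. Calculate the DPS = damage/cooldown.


DPS = damage / cooldown
= 500 / 15
= 33.33

33.33 DPS


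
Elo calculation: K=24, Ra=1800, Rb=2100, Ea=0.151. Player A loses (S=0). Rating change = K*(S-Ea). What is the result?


Elo update: delta = K * (S - Ea), where S = 0 (loses)
S - Ea = 0 - 0.151 = -0.151
Rating change = 24 * -0.151
= -3.62

-3.62 rating points


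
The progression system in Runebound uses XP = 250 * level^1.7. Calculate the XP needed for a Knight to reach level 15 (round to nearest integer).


XP = 250 * level^1.7
Substitute level = 15:
XP = 250 * 15^1.7
= 250 * 99.8516
= 24963

24963 XP


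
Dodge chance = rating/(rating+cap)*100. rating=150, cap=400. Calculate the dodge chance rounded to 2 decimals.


dodge% = 150 / (150 + 400) * 100
= 150 / 550 * 100
= 0.272727 * 100
= 27.27%

27.27%


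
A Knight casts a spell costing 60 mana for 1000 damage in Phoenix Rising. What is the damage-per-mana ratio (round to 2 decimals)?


Efficiency = damage / mana
= 1000 / 60
= 16.67

16.67 dmg/mana


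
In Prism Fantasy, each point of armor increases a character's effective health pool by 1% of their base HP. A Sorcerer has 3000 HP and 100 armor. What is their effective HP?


EHP = 3000 * (1 + 100/100)
= 3000 * (1 + 1.0)
= 3000 * 2.0
= 6000.0

6000.0 EHP


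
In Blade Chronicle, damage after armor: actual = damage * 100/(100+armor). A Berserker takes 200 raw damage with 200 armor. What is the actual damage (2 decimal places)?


actual = 200 * 100 / (100 + 200)
= 200 * 100 / 300
= 20000 / 300
= 66.67

66.67 damage


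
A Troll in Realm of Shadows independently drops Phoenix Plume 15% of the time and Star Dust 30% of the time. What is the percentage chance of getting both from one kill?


For independent events, P(both) = P(A) * P(B)
= 15% * 30%
= 450 / 100 %
= 4.5%

4.5%


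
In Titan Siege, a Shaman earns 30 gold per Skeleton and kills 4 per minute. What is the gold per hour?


Gold per minute = 30 * 4 = 120
Gold per hour = 120 * 60 = 7200

7200 gold/hour


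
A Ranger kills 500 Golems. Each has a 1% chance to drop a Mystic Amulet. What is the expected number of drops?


Expected drops = kills * (drop_rate / 100)
= 500 * (1 / 100)
= 500 * 0.01
= 5.0

5.0 drops


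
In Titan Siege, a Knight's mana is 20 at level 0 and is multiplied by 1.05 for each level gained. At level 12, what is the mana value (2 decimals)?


value = base * growth^level
= 20 * 1.05^12
= 20 * 1.795856
= 35.92

35.92 mana


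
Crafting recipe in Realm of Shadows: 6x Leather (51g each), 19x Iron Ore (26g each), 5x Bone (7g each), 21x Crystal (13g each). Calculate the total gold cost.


Cost breakdown:
  Leather: 6 * 51 = 306
  Iron Ore: 19 * 26 = 494
  Bone: 5 * 7 = 35
  Crystal: 21 * 13 = 273
Total = 306 + 494 + 35 + 273 = 1108

1108 gold


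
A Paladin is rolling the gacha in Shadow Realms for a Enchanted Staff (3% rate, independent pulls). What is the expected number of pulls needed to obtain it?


Expected pulls for a geometric distribution = 1/p = 100 / rate%
= 100 / 3
= 33.33

33.33 pulls


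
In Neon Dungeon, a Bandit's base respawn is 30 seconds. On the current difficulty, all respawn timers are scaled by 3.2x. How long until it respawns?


Respawn time = base * multiplier
= 30 * 3.2
= 96.0 seconds

96.0 seconds


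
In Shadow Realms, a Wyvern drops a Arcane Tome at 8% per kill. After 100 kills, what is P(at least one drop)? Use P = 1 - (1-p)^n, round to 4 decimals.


P(at least one) = 1 - P(none) = 1 - (1-p)^n
p = 8/100 = 0.08
1 - p = 0.92
(1 - p)^100 = 0.92^100 = 0.000239
P(at least one) = 1 - 0.000239 = 0.9998

0.9998


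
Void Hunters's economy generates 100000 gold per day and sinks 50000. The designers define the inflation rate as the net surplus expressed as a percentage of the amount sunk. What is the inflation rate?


Net gold = 100000 - 50000 = 50000
Inflation rate = net / sunk * 100 = 50000 / 50000 * 100
= 1.0 * 100
= 100.00%

100.00%


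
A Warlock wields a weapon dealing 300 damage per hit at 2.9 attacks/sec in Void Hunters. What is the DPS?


DPS = damage * attack_speed
= 300 * 2.9
= 870.0

870.0 DPS


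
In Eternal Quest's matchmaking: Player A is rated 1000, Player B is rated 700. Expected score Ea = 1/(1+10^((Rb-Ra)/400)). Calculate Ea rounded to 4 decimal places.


Elo expected score: Ea = 1/(1 + 10^((Rb-Ra)/400))
Rb - Ra = 700 - 1000 = -300
(Rb-Ra)/400 = -300/400 = -0.75
10^-0.75 = 0.177828
Ea = 1/(1 + 0.177828) = 1/1.177828 = 0.8490

0.8490


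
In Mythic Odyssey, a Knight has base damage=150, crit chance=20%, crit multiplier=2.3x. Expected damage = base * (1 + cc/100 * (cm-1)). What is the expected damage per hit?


E[dmg] = base * (1 + crit_chance * (crit_mult - 1))
cc as decimal = 20/100 = 0.2
cm - 1 = 2.3 - 1 = 1.3
Bonus factor = 0.2 * 1.3 = 0.26
Total multiplier = 1 + 0.26 = 1.26
Expected damage = 150 * 1.26 = 189.00

189.00 damage


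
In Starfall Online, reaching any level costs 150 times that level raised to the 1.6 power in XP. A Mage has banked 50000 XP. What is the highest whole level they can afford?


XP = 150 * level^1.6, so level = (XP / 150)^(1/1.6)
= (50000 / 150)^(1/1.6)
= 333.3333^0.625
= 37.7398
Floor: level = 37

level 37


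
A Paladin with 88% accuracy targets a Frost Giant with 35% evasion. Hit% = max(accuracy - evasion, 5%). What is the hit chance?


accuracy - evasion = 88 - 35 = 53
Apply floor: max(53, 5) = 53
Hit chance = 53%

53%


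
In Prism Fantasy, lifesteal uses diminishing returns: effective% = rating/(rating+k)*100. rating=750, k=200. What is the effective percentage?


effective% = rating / (rating + k) * 100
= 750 / (750 + 200) * 100
= 750 / 950 * 100
= 0.789474 * 100
= 78.95%

78.95%


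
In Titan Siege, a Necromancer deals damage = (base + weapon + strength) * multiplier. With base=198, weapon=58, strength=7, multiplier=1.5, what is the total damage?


Sum base + weapon + str = 198 + 58 + 7 = 263
Multiply by 1.5:
263 * 1.5 = 394.5

394.5 damage


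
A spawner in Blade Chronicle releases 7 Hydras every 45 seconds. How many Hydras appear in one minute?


Spawns per minute = count * (60 / interval)
= 7 * (60 / 45)
= 7 * 1.3333
= 9.33

9.33 per minute


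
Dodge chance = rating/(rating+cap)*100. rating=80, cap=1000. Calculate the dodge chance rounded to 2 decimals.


dodge% = 80 / (80 + 1000) * 100
= 80 / 1080 * 100
= 0.074074 * 100
= 7.41%

7.41%


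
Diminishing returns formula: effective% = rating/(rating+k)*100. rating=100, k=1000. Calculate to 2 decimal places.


effective% = rating / (rating + k) * 100
= 100 / (100 + 1000) * 100
= 100 / 1100 * 100
= 0.090909 * 100
= 9.09%

9.09%


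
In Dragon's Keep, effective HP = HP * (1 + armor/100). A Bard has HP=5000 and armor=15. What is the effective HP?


EHP = 5000 * (1 + 15/100)
= 5000 * (1 + 0.15)
= 5000 * 1.15
= 5750.0

5750.0 EHP


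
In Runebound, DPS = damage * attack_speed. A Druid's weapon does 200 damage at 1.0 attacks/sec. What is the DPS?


DPS = damage * attack_speed
= 200 * 1.0
= 200.0

200.0 DPS


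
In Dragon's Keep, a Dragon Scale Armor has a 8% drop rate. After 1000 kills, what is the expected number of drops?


Expected drops = kills * (drop_rate / 100)
= 1000 * (8 / 100)
= 1000 * 0.08
= 80.0

80.0 drops


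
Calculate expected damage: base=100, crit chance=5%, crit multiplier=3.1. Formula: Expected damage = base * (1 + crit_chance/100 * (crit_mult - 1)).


E[dmg] = base * (1 + crit_chance * (crit_mult - 1))
cc as decimal = 5/100 = 0.05
cm - 1 = 3.1 - 1 = 2.1
Bonus factor = 0.05 * 2.1 = 0.105
Total multiplier = 1 + 0.105 = 1.105
Expected damage = 100 * 1.105 = 110.50

110.50 damage


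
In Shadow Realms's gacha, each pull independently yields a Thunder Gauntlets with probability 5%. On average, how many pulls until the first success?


Expected pulls for a geometric distribution = 1/p = 100 / rate%
= 100 / 5
= 20.0

20.0 pulls


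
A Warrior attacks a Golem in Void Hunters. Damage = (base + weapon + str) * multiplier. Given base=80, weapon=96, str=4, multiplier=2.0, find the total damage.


Sum base + weapon + str = 80 + 96 + 4 = 180
Multiply by 2.0:
180 * 2.0 = 360.0

360.0 damage


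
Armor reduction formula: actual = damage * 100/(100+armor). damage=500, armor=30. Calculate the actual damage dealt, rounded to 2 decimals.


actual = 500 * 100 / (100 + 30)
= 500 * 100 / 130
= 50000 / 130
= 384.62

384.62 damage


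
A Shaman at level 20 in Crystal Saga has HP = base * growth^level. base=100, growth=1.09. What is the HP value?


value = base * growth^level
= 100 * 1.09^20
= 100 * 5.604411
= 560.44

560.44 HP


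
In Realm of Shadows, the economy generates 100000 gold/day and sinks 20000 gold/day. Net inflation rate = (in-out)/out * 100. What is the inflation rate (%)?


Net gold = 100000 - 20000 = 80000
Inflation rate = net / sunk * 100 = 80000 / 20000 * 100
= 4.0 * 100
= 400.00%

400.00%


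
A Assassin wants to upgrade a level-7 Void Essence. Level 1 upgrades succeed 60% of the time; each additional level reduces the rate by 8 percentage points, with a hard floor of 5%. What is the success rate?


raw_rate = 60 - 8 * (7 - 1)
= 60 - 8 * 6
= 60 - 48
= 12
Apply floor: max(12, 5) = 12%

12%


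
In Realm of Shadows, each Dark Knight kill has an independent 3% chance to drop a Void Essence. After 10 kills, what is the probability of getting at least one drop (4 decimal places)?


P(at least one) = 1 - P(none) = 1 - (1-p)^n
p = 3/100 = 0.03
1 - p = 0.97
(1 - p)^10 = 0.97^10 = 0.737424
P(at least one) = 1 - 0.737424 = 0.2626

0.2626


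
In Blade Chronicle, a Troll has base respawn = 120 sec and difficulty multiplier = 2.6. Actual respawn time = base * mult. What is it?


Respawn time = base * multiplier
= 120 * 2.6
= 312.0 seconds

312.0 seconds


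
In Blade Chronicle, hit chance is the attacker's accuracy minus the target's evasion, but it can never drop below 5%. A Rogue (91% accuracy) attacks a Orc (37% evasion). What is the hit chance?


accuracy - evasion = 91 - 37 = 54
Apply floor: max(54, 5) = 54
Hit chance = 54%

54%


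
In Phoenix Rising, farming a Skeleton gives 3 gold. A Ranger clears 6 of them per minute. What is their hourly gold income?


Gold per minute = 3 * 6 = 18
Gold per hour = 18 * 60 = 1080

1080 gold/hour


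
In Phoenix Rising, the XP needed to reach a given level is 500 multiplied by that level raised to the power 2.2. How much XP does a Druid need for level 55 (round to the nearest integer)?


XP = 500 * level^2.2
Substitute level = 55:
XP = 500 * 55^2.2
= 500 * 6742.1423
= 3371071

3371071 XP


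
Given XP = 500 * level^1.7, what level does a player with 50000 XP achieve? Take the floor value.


XP = 500 * level^1.7, so level = (XP / 500)^(1/1.7)
= (50000 / 500)^(1/1.7)
= 100.0^0.5882
= 15.0131
Floor: level = 15

level 15


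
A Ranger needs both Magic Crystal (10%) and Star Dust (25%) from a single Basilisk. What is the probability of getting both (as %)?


For independent events, P(both) = P(A) * P(B)
= 10% * 25%
= 250 / 100 %
= 2.5%

2.5%


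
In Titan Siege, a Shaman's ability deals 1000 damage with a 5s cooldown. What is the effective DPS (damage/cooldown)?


DPS = damage / cooldown
= 1000 / 5
= 200.00

200.00 DPS


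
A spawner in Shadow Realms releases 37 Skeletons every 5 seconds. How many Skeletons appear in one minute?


Spawns per minute = count * (60 / interval)
= 37 * (60 / 5)
= 37 * 12.0
= 444.0

444.0 per minute


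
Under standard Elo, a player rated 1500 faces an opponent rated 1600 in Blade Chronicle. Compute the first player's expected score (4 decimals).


Elo expected score: Ea = 1/(1 + 10^((Rb-Ra)/400))
Rb - Ra = 1600 - 1500 = 100
(Rb-Ra)/400 = 100/400 = 0.25
10^0.25 = 1.778279
Ea = 1/(1 + 1.778279) = 1/2.778279 = 0.3599

0.3599


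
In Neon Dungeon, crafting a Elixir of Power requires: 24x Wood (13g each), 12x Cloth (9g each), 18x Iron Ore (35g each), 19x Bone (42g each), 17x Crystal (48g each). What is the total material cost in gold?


Cost breakdown:
  Wood: 24 * 13 = 312
  Cloth: 12 * 9 = 108
  Iron Ore: 18 * 35 = 630
  Bone: 19 * 42 = 798
  Crystal: 17 * 48 = 816
Total = 312 + 108 + 630 + 798 + 816 = 2664

2664 gold


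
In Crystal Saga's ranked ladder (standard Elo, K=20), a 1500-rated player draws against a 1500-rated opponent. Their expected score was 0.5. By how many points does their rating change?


Elo update: delta = K * (S - Ea), where S = 0.5 (draws)
S - Ea = 0.5 - 0.5 = 0.0
Rating change = 20 * 0.0
= 0.00

0.00 rating points


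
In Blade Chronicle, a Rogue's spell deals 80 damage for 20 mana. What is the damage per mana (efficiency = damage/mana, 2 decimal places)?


Efficiency = damage / mana
= 80 / 20
= 4.00

4.00 dmg/mana


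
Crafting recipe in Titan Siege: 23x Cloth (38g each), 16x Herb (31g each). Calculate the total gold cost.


Cost breakdown:
  Cloth: 23 * 38 = 874
  Herb: 16 * 31 = 496
Total = 874 + 496 = 1370

1370 gold


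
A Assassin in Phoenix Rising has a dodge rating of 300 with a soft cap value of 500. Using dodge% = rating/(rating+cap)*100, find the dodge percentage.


dodge% = 300 / (300 + 500) * 100
= 300 / 800 * 100
= 0.375 * 100
= 37.50%

37.50%


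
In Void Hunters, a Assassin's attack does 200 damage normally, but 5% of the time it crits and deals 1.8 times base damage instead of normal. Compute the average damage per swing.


E[dmg] = base * (1 + crit_chance * (crit_mult - 1))
cc as decimal = 5/100 = 0.05
cm - 1 = 1.8 - 1 = 0.8
Bonus factor = 0.05 * 0.8 = 0.04
Total multiplier = 1 + 0.04 = 1.04
Expected damage = 200 * 1.04 = 208.00

208.00 damage


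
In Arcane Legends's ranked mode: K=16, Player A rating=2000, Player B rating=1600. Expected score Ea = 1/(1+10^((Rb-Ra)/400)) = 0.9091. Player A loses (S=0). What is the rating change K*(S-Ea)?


Elo update: delta = K * (S - Ea), where S = 0 (loses)
S - Ea = 0 - 0.9091 = -0.9091
Rating change = 16 * -0.9091
= -14.55

-14.55 rating points


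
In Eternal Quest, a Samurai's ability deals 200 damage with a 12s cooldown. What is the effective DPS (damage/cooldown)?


DPS = damage / cooldown
= 200 / 12
= 16.67

16.67 DPS


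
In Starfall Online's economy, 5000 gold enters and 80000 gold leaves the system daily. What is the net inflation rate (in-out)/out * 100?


Net gold = 5000 - 80000 = -75000
Inflation rate = net / sunk * 100 = -75000 / 80000 * 100
= -0.9375 * 100
= -93.75%

-93.75%


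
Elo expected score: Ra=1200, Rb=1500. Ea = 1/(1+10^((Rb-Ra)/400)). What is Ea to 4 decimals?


Elo expected score: Ea = 1/(1 + 10^((Rb-Ra)/400))
Rb - Ra = 1500 - 1200 = 300
(Rb-Ra)/400 = 300/400 = 0.75
10^0.75 = 5.623413
Ea = 1/(1 + 5.623413) = 1/6.623413 = 0.1510

0.1510


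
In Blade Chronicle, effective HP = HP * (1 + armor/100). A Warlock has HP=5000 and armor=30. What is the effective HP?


EHP = 5000 * (1 + 30/100)
= 5000 * (1 + 0.3)
= 5000 * 1.3
= 6500.0

6500.0 EHP


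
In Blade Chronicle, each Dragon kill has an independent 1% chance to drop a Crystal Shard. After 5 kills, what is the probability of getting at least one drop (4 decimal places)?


P(at least one) = 1 - P(none) = 1 - (1-p)^n
p = 1/100 = 0.01
1 - p = 0.99
(1 - p)^5 = 0.99^5 = 0.950990
P(at least one) = 1 - 0.950990 = 0.0490

0.0490


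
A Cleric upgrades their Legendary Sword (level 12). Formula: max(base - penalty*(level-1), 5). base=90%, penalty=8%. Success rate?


raw_rate = 90 - 8 * (12 - 1)
= 90 - 8 * 11
= 90 - 88
= 2
Apply floor: max(2, 5) = 5%

5%


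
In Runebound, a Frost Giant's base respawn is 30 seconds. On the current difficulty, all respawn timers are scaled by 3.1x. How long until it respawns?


Respawn time = base * multiplier
= 30 * 3.1
= 93.0 seconds

93.0 seconds


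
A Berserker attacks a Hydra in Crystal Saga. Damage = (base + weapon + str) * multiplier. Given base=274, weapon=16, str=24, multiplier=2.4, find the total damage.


Sum base + weapon + str = 274 + 16 + 24 = 314
Multiply by 2.4:
314 * 2.4 = 753.6

753.6 damage


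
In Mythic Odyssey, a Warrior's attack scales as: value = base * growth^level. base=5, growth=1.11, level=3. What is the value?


value = base * growth^level
= 5 * 1.11^3
= 5 * 1.367631
= 6.84

6.84 attack


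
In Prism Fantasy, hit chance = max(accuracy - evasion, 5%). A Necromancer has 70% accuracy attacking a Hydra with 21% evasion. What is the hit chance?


accuracy - evasion = 70 - 21 = 49
Apply floor: max(49, 5) = 49
Hit chance = 49%

49%


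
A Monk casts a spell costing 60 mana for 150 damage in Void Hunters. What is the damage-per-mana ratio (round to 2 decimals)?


Efficiency = damage / mana
= 150 / 60
= 2.50

2.50 dmg/mana


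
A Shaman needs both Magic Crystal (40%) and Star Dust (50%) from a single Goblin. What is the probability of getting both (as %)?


For independent events, P(both) = P(A) * P(B)
= 40% * 50%
= 2000 / 100 %
= 20.0%

20.0%
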